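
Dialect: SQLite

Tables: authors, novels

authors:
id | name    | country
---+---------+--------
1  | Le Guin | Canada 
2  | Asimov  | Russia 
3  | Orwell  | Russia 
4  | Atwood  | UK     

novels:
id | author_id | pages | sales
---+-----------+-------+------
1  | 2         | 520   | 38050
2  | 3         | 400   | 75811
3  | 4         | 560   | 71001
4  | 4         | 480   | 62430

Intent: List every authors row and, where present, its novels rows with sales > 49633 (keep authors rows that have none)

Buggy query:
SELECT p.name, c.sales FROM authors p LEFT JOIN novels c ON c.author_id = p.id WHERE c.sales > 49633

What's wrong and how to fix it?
Bug: Filtering c.sales in WHERE discards the NULL rows produced by LEFT JOIN, turning it into an inner join

Fix: Put 'c.sales > 49633' in the JOIN's ON clause instead of WHERE

Corrected query:
SELECT p.name, c.sales FROM authors p LEFT JOIN novels c ON c.author_id = p.id AND c.sales > 49633

Result:
name    | sales
--------+------
Le Guin | NULL 
Asimov  | NULL 
Orwell  | 75811
Atwood  | 62430
Atwood  | 71001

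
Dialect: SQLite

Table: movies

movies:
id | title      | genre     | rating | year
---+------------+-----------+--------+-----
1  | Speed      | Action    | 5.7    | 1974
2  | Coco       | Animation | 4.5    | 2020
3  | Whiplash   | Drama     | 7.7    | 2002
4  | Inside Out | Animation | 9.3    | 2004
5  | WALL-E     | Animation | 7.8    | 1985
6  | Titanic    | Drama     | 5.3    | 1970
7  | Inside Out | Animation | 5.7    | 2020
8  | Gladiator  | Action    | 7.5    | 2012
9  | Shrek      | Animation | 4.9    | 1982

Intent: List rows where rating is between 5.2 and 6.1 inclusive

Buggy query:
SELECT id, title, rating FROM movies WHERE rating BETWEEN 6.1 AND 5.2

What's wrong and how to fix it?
Bug: The bounds are reversed; BETWEEN a AND b requires a <= b to match anything

Fix: Swap the bounds so the smaller value comes first

Corrected query:
SELECT id, title, rating FROM movies WHERE rating BETWEEN 5.2 AND 6.1

Result:
id | title      | rating
---+------------+-------
1  | Speed      | 5.7   
6  | Titanic    | 5.3   
7  | Inside Out | 5.7   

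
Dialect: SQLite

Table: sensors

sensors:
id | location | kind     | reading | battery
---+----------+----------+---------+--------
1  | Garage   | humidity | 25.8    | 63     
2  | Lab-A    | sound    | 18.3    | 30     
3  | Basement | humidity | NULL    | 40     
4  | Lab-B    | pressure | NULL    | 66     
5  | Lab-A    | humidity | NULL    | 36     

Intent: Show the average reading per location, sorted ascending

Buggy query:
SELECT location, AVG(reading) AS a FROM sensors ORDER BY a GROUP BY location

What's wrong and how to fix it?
Bug: GROUP BY must precede ORDER BY

Fix: Move ORDER BY to the end, after GROUP BY

Corrected query:
SELECT location, AVG(reading) AS a FROM sensors GROUP BY location ORDER BY a

Result:
location | a   
---------+-----
Basement | NULL
Lab-B    | NULL
Lab-A    | 18.3
Garage   | 25.8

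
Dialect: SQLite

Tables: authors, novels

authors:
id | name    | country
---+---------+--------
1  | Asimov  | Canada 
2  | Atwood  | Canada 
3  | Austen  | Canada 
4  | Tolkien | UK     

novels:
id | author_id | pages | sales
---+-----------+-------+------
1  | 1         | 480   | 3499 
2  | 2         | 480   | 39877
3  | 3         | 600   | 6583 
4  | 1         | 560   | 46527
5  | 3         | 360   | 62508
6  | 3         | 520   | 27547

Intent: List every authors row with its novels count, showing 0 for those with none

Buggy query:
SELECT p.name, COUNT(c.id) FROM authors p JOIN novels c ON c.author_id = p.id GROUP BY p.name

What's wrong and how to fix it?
Bug: An inner join excludes parents with zero children

Fix: Switch to LEFT JOIN to retain unmatched parent rows

Corrected query:
SELECT p.name, COUNT(c.id) FROM authors p LEFT JOIN novels c ON c.author_id = p.id GROUP BY p.name

Result:
name    | COUNT(c.id)
--------+------------
Asimov  | 2          
Atwood  | 1          
Austen  | 3          
Tolkien | 0          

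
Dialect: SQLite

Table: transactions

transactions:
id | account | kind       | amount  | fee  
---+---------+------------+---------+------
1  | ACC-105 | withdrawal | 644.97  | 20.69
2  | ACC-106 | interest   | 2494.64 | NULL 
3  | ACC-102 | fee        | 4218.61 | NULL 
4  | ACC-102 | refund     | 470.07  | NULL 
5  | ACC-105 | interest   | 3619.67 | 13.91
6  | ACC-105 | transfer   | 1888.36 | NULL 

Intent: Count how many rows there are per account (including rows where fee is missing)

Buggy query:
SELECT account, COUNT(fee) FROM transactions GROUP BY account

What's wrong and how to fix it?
Bug: COUNT(column) counts non-NULL values only; rows with NULL fee aren't counted

Fix: Use COUNT(*) to count all rows regardless of NULL

Corrected query:
SELECT account, COUNT(*) FROM transactions GROUP BY account

Result:
account | COUNT(*)
--------+---------
ACC-102 | 2       
ACC-105 | 3       
ACC-106 | 1       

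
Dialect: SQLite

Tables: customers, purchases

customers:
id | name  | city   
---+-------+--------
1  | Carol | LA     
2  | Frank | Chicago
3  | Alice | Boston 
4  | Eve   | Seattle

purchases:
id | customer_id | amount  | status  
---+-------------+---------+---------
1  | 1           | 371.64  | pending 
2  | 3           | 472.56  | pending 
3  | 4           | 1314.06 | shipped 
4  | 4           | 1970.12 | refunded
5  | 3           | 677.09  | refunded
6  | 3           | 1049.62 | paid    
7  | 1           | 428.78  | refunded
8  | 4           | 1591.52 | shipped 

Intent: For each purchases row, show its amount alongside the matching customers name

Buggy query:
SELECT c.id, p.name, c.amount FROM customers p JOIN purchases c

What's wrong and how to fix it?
Bug: Missing join condition: each purchases row is matched to all customers rows instead of just its own

Fix: Specify the join condition linking the foreign key to the parent id

Corrected query:
SELECT c.id, p.name, c.amount FROM customers p JOIN purchases c ON c.customer_id = p.id

Result:
id | name  | amount 
---+-------+--------
1  | Carol | 371.64 
2  | Alice | 472.56 
3  | Eve   | 1314.06
4  | Eve   | 1970.12
5  | Alice | 677.09 
6  | Alice | 1049.62
7  | Carol | 428.78 
8  | Eve   | 1591.52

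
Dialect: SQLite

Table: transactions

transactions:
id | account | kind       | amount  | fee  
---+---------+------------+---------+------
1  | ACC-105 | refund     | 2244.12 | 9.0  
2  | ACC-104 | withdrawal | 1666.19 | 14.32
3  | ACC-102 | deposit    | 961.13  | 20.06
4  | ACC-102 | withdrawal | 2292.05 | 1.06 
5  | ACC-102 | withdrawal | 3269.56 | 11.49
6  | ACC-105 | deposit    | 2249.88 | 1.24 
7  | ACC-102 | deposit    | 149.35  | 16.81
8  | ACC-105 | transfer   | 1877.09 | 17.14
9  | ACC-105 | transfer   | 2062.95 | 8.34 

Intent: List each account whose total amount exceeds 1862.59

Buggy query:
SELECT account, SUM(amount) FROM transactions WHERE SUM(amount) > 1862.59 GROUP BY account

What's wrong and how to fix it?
Bug: Aggregate functions cannot appear in a WHERE clause

Fix: Use HAVING (which filters groups after aggregation) instead of WHERE

Corrected query:
SELECT account, SUM(amount) FROM transactions GROUP BY account HAVING SUM(amount) > 1862.59

Result:
account | SUM(amount)
--------+------------
ACC-102 | 6672.09    
ACC-105 | 8434.04    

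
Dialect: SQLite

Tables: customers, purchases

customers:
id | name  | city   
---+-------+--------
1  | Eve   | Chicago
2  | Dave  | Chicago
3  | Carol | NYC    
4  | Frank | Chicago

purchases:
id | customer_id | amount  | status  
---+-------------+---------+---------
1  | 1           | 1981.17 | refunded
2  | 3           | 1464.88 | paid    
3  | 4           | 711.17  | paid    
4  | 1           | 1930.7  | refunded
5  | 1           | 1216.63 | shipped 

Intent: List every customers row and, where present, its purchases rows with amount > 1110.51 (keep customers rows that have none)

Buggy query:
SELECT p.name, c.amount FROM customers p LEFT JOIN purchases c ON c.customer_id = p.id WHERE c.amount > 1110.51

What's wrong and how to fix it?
Bug: Filtering c.amount in WHERE discards the NULL rows produced by LEFT JOIN, turning it into an inner join

Fix: Move the right-table condition into the ON clause so unmatched parents are kept

Corrected query:
SELECT p.name, c.amount FROM customers p LEFT JOIN purchases c ON c.customer_id = p.id AND c.amount > 1110.51

Result:
name  | amount 
------+--------
Eve   | 1216.63
Eve   | 1930.7 
Eve   | 1981.17
Dave  | NULL   
Carol | 1464.88
Frank | NULL   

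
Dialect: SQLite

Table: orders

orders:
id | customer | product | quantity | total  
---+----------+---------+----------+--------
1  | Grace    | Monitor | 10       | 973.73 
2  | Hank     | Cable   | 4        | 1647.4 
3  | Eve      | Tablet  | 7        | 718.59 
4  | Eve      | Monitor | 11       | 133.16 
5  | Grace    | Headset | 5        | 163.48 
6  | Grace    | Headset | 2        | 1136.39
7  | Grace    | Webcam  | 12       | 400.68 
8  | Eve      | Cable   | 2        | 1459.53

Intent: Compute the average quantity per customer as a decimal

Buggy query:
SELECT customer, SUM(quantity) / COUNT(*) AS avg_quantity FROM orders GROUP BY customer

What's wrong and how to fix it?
Bug: Both operands are integers, so '/' performs integer division and truncates

Fix: Cast one side to REAL so the division keeps the fractional part

Corrected query:
SELECT customer, SUM(quantity) * 1.0 / COUNT(*) AS avg_quantity FROM orders GROUP BY customer

Result:
customer | avg_quantity
---------+-------------
Eve      | 6.666667    
Grace    | 7.25        
Hank     | 4           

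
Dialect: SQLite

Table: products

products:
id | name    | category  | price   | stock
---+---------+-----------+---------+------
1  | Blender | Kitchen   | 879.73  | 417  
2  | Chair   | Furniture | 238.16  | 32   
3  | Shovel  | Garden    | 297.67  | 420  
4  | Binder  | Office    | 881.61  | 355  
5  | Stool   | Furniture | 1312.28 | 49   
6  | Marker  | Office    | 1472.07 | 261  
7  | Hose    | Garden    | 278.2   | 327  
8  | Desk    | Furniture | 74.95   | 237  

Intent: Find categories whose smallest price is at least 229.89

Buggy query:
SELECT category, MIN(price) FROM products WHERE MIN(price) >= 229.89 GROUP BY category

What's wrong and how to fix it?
Bug: MIN() in WHERE is a misuse of aggregate

Fix: Use HAVING for the per-group MIN condition

Corrected query:
SELECT category, MIN(price) FROM products GROUP BY category HAVING MIN(price) >= 229.89

Result:
category | MIN(price)
---------+-----------
Garden   | 278.2     
Kitchen  | 879.73    
Office   | 881.61    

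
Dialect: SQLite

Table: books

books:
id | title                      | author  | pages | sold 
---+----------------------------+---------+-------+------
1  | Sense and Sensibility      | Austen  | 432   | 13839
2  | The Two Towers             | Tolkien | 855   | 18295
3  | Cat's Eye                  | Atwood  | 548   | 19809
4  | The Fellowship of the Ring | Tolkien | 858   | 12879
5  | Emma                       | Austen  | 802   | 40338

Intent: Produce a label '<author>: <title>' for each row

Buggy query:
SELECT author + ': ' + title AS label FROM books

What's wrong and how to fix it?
Bug: SQLite uses || for string concatenation; + coerces text to numbers (yielding 0)

Fix: Use the || operator for string concatenation

Corrected query:
SELECT author || ': ' || title AS label FROM books

Result:
label                              
-----------------------------------
Austen: Sense and Sensibility      
Tolkien: The Two Towers            
Atwood: Cat's Eye                  
Tolkien: The Fellowship of the Ring
Austen: Emma                       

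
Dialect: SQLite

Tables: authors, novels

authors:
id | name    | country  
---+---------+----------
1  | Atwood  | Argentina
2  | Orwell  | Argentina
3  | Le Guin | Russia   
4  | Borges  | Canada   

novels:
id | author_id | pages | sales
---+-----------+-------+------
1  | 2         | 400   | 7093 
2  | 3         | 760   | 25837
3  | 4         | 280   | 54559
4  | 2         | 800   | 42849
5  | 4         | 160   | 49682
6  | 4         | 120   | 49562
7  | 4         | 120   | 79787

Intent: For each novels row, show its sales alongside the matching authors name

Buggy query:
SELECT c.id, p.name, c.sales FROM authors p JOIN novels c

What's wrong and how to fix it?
Bug: Missing join condition: each novels row is matched to all authors rows instead of just its own

Fix: Add ON c.author_id = p.id to the JOIN

Corrected query:
SELECT c.id, p.name, c.sales FROM authors p JOIN novels c ON c.author_id = p.id

Result:
id | name    | sales
---+---------+------
1  | Orwell  | 7093 
2  | Le Guin | 25837
3  | Borges  | 54559
4  | Orwell  | 42849
5  | Borges  | 49682
6  | Borges  | 49562
7  | Borges  | 79787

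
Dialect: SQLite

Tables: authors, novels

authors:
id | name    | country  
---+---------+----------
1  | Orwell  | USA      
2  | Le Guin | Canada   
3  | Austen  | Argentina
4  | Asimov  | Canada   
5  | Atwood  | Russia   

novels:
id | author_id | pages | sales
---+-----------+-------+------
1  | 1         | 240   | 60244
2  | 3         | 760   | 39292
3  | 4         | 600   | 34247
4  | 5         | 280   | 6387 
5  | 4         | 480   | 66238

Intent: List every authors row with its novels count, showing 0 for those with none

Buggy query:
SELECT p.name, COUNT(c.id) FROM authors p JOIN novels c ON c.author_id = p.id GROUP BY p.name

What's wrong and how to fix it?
Bug: INNER JOIN drops authors rows that have no matching novels rows

Fix: Switch to LEFT JOIN to retain unmatched parent rows

Corrected query:
SELECT p.name, COUNT(c.id) FROM authors p LEFT JOIN novels c ON c.author_id = p.id GROUP BY p.name

Result:
name    | COUNT(c.id)
--------+------------
Asimov  | 2          
Atwood  | 1          
Austen  | 1          
Le Guin | 0          
Orwell  | 1          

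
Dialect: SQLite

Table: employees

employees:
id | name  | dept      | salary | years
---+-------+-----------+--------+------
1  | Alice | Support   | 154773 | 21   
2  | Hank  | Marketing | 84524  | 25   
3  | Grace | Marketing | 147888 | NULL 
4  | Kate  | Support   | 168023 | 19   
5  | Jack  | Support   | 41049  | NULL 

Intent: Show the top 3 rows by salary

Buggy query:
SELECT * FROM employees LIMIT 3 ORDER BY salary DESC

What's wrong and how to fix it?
Bug: LIMIT must come after ORDER BY

Fix: Swap the clauses: ORDER BY first, then LIMIT

Corrected query:
SELECT * FROM employees ORDER BY salary DESC LIMIT 3

Result:
id | name  | dept      | salary | years
---+-------+-----------+--------+------
4  | Kate  | Support   | 168023 | 19   
1  | Alice | Support   | 154773 | 21   
3  | Grace | Marketing | 147888 | NULL 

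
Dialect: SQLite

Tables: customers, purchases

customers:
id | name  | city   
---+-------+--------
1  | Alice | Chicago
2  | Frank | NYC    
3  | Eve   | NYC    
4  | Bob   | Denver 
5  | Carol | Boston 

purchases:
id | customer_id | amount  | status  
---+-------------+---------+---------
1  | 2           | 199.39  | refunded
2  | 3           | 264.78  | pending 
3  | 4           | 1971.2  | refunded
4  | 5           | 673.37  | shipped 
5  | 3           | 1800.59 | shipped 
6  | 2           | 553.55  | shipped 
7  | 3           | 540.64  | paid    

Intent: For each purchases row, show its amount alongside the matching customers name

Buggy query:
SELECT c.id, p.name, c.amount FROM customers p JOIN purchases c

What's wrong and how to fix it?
Bug: Missing join condition: each purchases row is matched to all customers rows instead of just its own

Fix: Add ON c.customer_id = p.id to the JOIN

Corrected query:
SELECT c.id, p.name, c.amount FROM customers p JOIN purchases c ON c.customer_id = p.id

Result:
id | name  | amount 
---+-------+--------
1  | Frank | 199.39 
2  | Eve   | 264.78 
3  | Bob   | 1971.2 
4  | Carol | 673.37 
5  | Eve   | 1800.59
6  | Frank | 553.55 
7  | Eve   | 540.64 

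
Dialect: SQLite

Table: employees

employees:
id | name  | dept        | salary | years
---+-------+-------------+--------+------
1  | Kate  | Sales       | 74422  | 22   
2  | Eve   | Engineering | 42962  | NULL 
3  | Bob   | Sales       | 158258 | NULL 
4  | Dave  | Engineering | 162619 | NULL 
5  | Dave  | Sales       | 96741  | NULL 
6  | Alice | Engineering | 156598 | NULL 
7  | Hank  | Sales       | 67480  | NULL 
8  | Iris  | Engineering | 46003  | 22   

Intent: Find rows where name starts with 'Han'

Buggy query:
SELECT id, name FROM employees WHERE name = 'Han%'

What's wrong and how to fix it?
Bug: Wildcards only work with LIKE; '=' treats '%' as a literal character

Fix: Use LIKE for wildcard pattern matching

Corrected query:
SELECT id, name FROM employees WHERE name LIKE 'Han%'

Result:
id | name
---+-----
7  | Hank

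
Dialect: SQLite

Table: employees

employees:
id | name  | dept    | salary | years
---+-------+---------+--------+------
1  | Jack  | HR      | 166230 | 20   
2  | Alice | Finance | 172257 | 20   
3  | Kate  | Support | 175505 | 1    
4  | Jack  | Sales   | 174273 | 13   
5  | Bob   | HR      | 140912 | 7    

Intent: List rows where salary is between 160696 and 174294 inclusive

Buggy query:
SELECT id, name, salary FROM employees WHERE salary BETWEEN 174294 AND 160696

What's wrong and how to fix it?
Bug: BETWEEN expects the lower bound first; with 174294 AND 160696 the range is empty

Fix: Write BETWEEN 160696 AND 174294

Corrected query:
SELECT id, name, salary FROM employees WHERE salary BETWEEN 160696 AND 174294

Result:
id | name  | salary
---+-------+-------
1  | Jack  | 166230
2  | Alice | 172257
4  | Jack  | 174273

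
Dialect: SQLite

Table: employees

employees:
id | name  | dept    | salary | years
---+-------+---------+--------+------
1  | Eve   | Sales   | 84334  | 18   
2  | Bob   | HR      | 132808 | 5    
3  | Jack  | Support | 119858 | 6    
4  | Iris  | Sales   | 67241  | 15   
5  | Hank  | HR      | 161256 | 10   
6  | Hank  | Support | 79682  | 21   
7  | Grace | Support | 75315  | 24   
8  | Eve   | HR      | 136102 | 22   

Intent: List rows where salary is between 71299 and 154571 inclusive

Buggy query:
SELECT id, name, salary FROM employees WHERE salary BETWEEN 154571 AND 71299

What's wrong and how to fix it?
Bug: The bounds are reversed; BETWEEN a AND b requires a <= b to match anything

Fix: Swap the bounds so the smaller value comes first

Corrected query:
SELECT id, name, salary FROM employees WHERE salary BETWEEN 71299 AND 154571

Result:
id | name  | salary
---+-------+-------
1  | Eve   | 84334 
2  | Bob   | 132808
3  | Jack  | 119858
6  | Hank  | 79682 
7  | Grace | 75315 
8  | Eve   | 136102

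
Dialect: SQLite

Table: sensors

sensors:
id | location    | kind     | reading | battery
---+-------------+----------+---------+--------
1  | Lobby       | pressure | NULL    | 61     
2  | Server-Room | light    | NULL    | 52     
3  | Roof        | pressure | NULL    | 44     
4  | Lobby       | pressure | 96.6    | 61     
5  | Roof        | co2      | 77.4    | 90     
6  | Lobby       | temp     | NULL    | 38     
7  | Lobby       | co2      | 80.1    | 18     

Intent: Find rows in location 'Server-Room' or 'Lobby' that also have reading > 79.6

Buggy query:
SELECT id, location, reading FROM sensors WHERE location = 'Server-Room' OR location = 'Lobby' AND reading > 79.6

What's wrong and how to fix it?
Bug: Without parentheses, AND is evaluated before OR, so the reading filter only applies to the 'Lobby' branch

Fix: Add parentheses around the OR so the AND applies to both alternatives

Corrected query:
SELECT id, location, reading FROM sensors WHERE (location = 'Server-Room' OR location = 'Lobby') AND reading > 79.6

Result:
id | location | reading
---+----------+--------
4  | Lobby    | 96.6   
7  | Lobby    | 80.1   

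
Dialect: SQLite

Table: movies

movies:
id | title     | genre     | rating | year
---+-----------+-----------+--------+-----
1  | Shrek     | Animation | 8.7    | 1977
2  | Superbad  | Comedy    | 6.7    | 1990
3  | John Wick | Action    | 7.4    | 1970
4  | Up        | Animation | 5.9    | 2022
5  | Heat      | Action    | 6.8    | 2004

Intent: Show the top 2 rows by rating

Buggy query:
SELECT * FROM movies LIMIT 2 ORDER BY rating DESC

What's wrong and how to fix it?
Bug: LIMIT must come after ORDER BY

Fix: Swap the clauses: ORDER BY first, then LIMIT

Corrected query:
SELECT * FROM movies ORDER BY rating DESC LIMIT 2

Result:
id | title     | genre     | rating | year
---+-----------+-----------+--------+-----
1  | Shrek     | Animation | 8.7    | 1977
3  | John Wick | Action    | 7.4    | 1970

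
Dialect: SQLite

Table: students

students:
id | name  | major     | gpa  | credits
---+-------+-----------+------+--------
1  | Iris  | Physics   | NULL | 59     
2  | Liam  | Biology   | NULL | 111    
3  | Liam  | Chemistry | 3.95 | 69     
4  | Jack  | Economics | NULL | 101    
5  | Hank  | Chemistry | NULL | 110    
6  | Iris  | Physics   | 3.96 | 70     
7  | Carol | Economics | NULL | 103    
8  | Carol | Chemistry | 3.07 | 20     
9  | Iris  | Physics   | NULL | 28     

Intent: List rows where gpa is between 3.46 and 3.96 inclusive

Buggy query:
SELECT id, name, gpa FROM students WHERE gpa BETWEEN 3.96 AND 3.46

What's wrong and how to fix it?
Bug: The bounds are reversed; BETWEEN a AND b requires a <= b to match anything

Fix: Swap the bounds so the smaller value comes first

Corrected query:
SELECT id, name, gpa FROM students WHERE gpa BETWEEN 3.46 AND 3.96

Result:
id | name | gpa 
---+------+-----
3  | Liam | 3.95
6  | Iris | 3.96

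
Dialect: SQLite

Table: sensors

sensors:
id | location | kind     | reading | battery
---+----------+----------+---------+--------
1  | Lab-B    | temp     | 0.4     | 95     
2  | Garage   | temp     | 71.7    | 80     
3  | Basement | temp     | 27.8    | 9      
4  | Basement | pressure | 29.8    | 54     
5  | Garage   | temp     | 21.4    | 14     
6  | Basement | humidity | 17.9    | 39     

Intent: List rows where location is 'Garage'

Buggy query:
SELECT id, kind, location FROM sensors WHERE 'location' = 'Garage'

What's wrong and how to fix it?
Bug: 'location' in single quotes is a string literal, not the column; the comparison is literal-vs-literal and never true

Fix: Reference the column as location without single quotes

Corrected query:
SELECT id, kind, location FROM sensors WHERE location = 'Garage'

Result:
id | kind | location
---+------+---------
2  | temp | Garage  
5  | temp | Garage  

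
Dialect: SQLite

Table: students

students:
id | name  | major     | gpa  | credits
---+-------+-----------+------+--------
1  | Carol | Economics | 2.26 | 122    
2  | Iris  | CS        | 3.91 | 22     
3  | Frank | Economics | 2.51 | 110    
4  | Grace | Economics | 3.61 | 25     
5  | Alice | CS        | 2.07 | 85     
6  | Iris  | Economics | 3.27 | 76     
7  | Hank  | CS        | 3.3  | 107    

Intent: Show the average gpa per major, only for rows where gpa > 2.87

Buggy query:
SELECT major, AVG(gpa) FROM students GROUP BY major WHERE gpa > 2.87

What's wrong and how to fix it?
Bug: Row-level WHERE must come before GROUP BY in the clause order

Fix: Place WHERE between FROM and GROUP BY

Corrected query:
SELECT major, AVG(gpa) FROM students WHERE gpa > 2.87 GROUP BY major

Result:
major     | AVG(gpa)
----------+---------
CS        | 3.605   
Economics | 3.44    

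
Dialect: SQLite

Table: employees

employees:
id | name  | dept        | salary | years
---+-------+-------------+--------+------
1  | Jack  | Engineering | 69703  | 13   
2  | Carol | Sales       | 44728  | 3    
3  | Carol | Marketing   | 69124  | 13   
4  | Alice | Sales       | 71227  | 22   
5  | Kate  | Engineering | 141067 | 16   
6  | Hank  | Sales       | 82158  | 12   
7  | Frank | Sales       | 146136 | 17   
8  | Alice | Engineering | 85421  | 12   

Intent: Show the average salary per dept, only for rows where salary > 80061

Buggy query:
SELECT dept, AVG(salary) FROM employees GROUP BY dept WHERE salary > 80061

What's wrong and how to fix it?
Bug: Row-level WHERE must come before GROUP BY in the clause order

Fix: Place WHERE between FROM and GROUP BY

Corrected query:
SELECT dept, AVG(salary) FROM employees WHERE salary > 80061 GROUP BY dept

Result:
dept        | AVG(salary)
------------+------------
Engineering | 113244     
Sales       | 114147     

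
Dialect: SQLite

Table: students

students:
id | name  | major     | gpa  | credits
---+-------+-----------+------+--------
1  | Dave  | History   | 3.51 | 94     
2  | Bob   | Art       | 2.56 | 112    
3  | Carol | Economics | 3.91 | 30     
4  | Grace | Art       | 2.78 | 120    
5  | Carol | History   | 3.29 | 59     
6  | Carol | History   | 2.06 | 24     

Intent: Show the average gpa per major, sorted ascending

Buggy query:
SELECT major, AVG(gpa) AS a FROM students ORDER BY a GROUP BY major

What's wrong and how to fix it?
Bug: ORDER BY appears before GROUP BY; SQL clause order requires GROUP BY first

Fix: Reorder: SELECT … FROM … GROUP BY … ORDER BY …

Corrected query:
SELECT major, AVG(gpa) AS a FROM students GROUP BY major ORDER BY a

Result:
major     | a       
----------+---------
Art       | 2.67    
History   | 2.953333
Economics | 3.91    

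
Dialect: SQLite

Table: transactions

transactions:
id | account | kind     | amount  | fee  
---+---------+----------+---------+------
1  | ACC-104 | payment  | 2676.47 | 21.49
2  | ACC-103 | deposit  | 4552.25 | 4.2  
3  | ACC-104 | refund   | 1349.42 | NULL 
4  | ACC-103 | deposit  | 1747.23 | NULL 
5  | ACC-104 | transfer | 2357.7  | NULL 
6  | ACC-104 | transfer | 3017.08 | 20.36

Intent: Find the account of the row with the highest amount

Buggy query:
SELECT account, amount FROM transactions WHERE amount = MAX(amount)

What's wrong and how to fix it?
Bug: WHERE is evaluated per row; an aggregate over the whole table isn't defined there

Fix: Wrap MAX in a scalar subquery so WHERE compares against a single value

Corrected query:
SELECT account, amount FROM transactions WHERE amount = (SELECT MAX(amount) FROM transactions)

Result:
account | amount 
--------+--------
ACC-103 | 4552.25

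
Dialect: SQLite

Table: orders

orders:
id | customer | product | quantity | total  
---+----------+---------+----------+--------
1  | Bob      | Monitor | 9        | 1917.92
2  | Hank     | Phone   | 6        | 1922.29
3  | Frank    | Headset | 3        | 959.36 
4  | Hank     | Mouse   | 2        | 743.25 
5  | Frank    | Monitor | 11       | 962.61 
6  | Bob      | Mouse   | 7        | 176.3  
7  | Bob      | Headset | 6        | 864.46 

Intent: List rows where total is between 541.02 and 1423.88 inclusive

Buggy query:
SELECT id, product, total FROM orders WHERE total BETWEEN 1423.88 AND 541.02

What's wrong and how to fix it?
Bug: BETWEEN expects the lower bound first; with 1423.88 AND 541.02 the range is empty

Fix: Swap the bounds so the smaller value comes first

Corrected query:
SELECT id, product, total FROM orders WHERE total BETWEEN 541.02 AND 1423.88

Result:
id | product | total 
---+---------+-------
3  | Headset | 959.36
4  | Mouse   | 743.25
5  | Monitor | 962.61
7  | Headset | 864.46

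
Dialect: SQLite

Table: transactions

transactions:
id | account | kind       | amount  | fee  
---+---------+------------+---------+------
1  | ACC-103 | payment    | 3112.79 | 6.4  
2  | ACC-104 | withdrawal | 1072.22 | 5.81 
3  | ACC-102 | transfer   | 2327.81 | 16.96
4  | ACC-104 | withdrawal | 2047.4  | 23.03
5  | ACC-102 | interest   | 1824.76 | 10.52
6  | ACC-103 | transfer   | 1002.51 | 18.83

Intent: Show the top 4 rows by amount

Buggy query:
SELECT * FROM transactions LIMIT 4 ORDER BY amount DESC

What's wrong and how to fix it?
Bug: ORDER BY cannot follow LIMIT; LIMIT is the final clause

Fix: Sort with ORDER BY, then apply LIMIT

Corrected query:
SELECT * FROM transactions ORDER BY amount DESC LIMIT 4

Result:
id | account | kind       | amount  | fee  
---+---------+------------+---------+------
1  | ACC-103 | payment    | 3112.79 | 6.4  
3  | ACC-102 | transfer   | 2327.81 | 16.96
4  | ACC-104 | withdrawal | 2047.4  | 23.03
5  | ACC-102 | interest   | 1824.76 | 10.52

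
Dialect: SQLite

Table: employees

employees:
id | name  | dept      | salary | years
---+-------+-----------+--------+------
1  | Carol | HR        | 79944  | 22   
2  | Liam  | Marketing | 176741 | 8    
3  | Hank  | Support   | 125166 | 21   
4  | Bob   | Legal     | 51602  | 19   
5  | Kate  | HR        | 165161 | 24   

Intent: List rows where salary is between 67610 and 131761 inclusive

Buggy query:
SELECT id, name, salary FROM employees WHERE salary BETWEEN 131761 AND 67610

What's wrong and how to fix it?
Bug: The bounds are reversed; BETWEEN a AND b requires a <= b to match anything

Fix: Swap the bounds so the smaller value comes first

Corrected query:
SELECT id, name, salary FROM employees WHERE salary BETWEEN 67610 AND 131761

Result:
id | name  | salary
---+-------+-------
1  | Carol | 79944 
3  | Hank  | 125166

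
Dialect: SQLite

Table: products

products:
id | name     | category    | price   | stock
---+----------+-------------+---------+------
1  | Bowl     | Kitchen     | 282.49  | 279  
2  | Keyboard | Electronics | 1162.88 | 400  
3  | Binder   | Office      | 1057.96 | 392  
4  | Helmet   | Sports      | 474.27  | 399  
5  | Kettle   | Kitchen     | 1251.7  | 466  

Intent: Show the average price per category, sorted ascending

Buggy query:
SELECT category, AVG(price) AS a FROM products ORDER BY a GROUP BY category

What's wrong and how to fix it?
Bug: ORDER BY appears before GROUP BY; SQL clause order requires GROUP BY first

Fix: Reorder: SELECT … FROM … GROUP BY … ORDER BY …

Corrected query:
SELECT category, AVG(price) AS a FROM products GROUP BY category ORDER BY a

Result:
category    | a      
------------+--------
Sports      | 474.27 
Kitchen     | 767.095
Office      | 1057.96
Electronics | 1162.88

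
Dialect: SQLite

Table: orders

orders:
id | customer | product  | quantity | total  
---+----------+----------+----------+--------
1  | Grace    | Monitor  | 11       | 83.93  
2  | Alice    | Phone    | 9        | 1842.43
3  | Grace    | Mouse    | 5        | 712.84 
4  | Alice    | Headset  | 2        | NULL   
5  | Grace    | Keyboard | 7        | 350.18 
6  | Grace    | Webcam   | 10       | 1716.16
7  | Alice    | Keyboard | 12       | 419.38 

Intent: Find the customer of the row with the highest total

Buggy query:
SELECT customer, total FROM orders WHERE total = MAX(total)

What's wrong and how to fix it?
Bug: WHERE is evaluated per row; an aggregate over the whole table isn't defined there

Fix: Wrap MAX in a scalar subquery so WHERE compares against a single value

Corrected query:
SELECT customer, total FROM orders WHERE total = (SELECT MAX(total) FROM orders)

Result:
customer | total  
---------+--------
Alice    | 1842.43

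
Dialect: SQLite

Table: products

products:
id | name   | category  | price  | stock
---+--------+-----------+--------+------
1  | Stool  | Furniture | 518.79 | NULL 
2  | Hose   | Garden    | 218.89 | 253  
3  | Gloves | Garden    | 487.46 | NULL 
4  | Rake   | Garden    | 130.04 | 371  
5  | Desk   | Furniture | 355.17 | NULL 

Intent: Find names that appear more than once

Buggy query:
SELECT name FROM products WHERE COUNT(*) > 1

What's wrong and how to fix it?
Bug: WHERE can't reference COUNT(*); aggregates are computed after WHERE

Fix: GROUP BY name, then filter groups with HAVING COUNT(*) > 1

Corrected query:
SELECT name FROM products GROUP BY name HAVING COUNT(*) > 1

Result:
(no rows)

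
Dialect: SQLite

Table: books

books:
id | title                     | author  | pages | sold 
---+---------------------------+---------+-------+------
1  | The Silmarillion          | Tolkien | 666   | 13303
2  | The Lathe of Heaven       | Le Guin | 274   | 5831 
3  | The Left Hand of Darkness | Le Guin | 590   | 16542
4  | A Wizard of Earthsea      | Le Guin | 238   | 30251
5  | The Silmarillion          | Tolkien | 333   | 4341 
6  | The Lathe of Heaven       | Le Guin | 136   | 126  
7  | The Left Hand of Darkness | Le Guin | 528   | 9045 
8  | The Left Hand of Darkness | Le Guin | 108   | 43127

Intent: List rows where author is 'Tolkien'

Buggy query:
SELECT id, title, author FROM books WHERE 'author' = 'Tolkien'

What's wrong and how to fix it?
Bug: Single quotes denote string literals in SQL; the column name is being compared as a constant string

Fix: Reference the column as author without single quotes

Corrected query:
SELECT id, title, author FROM books WHERE author = 'Tolkien'

Result:
id | title            | author 
---+------------------+--------
1  | The Silmarillion | Tolkien
5  | The Silmarillion | Tolkien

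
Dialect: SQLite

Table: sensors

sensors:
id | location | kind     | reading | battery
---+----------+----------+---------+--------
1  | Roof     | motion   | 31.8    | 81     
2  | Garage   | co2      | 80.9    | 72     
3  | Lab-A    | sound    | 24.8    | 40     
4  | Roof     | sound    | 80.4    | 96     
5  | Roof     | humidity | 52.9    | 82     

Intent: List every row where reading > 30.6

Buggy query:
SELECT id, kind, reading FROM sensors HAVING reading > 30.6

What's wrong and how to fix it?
Bug: HAVING filters the output of aggregation, but this query has no GROUP BY and no aggregate functions, so SQLite rejects it (HAVING clause on a non-aggregate query); the condition here is per row

Fix: Use WHERE for row-level filtering

Corrected query:
SELECT id, kind, reading FROM sensors WHERE reading > 30.6

Result:
id | kind     | reading
---+----------+--------
1  | motion   | 31.8   
2  | co2      | 80.9   
4  | sound    | 80.4   
5  | humidity | 52.9   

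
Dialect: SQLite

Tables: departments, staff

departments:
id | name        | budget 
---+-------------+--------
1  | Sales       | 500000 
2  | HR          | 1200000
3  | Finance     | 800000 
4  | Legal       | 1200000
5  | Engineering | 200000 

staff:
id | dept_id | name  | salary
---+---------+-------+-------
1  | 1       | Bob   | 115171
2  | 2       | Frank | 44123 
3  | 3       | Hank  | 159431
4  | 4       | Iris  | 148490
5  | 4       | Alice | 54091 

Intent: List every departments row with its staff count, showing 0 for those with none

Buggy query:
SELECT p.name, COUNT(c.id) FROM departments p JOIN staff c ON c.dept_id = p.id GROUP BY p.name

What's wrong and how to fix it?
Bug: INNER JOIN drops departments rows that have no matching staff rows

Fix: Switch to LEFT JOIN to retain unmatched parent rows

Corrected query:
SELECT p.name, COUNT(c.id) FROM departments p LEFT JOIN staff c ON c.dept_id = p.id GROUP BY p.name

Result:
name        | COUNT(c.id)
------------+------------
Engineering | 0          
Finance     | 1          
HR          | 1          
Legal       | 2          
Sales       | 1          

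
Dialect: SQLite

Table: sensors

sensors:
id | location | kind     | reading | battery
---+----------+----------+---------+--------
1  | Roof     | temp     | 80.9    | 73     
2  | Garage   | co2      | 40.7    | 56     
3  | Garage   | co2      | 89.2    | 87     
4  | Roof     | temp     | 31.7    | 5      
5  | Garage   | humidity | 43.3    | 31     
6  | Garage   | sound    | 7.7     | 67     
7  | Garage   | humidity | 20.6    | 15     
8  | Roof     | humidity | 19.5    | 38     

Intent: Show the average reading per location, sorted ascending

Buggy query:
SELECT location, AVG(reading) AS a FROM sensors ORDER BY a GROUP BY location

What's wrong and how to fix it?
Bug: GROUP BY must precede ORDER BY

Fix: Reorder: SELECT … FROM … GROUP BY … ORDER BY …

Corrected query:
SELECT location, AVG(reading) AS a FROM sensors GROUP BY location ORDER BY a

Result:
location | a        
---------+----------
Garage   | 40.3     
Roof     | 44.033333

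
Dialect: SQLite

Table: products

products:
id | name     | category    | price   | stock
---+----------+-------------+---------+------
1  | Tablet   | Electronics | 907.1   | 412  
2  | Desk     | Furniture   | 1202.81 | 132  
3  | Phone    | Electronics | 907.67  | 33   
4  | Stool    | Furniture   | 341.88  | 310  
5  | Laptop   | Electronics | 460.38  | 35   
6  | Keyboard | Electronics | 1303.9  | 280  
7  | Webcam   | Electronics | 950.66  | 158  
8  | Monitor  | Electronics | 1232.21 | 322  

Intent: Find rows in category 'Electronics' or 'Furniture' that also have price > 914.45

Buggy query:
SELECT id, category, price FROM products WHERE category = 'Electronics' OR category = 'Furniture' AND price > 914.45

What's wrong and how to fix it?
Bug: AND binds tighter than OR, so this parses as category = 'Electronics' OR (category = 'Furniture' AND price > 914.45)

Fix: Group the OR with parentheses (or use IN), then AND the threshold

Corrected query:
SELECT id, category, price FROM products WHERE (category = 'Electronics' OR category = 'Furniture') AND price > 914.45

Result:
id | category    | price  
---+-------------+--------
2  | Furniture   | 1202.81
6  | Electronics | 1303.9 
7  | Electronics | 950.66 
8  | Electronics | 1232.21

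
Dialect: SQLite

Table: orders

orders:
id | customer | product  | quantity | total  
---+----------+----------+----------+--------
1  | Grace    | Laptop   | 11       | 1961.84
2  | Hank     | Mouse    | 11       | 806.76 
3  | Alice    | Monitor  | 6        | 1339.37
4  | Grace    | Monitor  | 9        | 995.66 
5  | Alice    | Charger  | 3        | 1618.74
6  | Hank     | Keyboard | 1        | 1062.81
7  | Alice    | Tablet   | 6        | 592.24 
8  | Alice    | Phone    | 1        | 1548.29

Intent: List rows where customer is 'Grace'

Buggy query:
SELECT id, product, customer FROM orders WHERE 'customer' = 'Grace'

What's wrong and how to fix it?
Bug: Single quotes denote string literals in SQL; the column name is being compared as a constant string

Fix: Reference the column as customer without single quotes

Corrected query:
SELECT id, product, customer FROM orders WHERE customer = 'Grace'

Result:
id | product | customer
---+---------+---------
1  | Laptop  | Grace   
4  | Monitor | Grace   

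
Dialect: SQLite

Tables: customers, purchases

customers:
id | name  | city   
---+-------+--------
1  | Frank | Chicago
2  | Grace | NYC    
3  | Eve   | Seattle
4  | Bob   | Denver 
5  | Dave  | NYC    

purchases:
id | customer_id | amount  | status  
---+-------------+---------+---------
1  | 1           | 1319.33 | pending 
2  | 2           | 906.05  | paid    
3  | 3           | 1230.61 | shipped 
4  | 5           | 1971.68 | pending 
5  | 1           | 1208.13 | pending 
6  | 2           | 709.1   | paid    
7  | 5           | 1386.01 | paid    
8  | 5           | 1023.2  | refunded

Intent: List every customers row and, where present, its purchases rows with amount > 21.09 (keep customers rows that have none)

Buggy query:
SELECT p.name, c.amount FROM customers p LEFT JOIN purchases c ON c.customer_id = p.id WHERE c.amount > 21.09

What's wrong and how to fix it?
Bug: A WHERE condition on the right-hand table after LEFT JOIN drops unmatched parents

Fix: Move the right-table condition into the ON clause so unmatched parents are kept

Corrected query:
SELECT p.name, c.amount FROM customers p LEFT JOIN purchases c ON c.customer_id = p.id AND c.amount > 21.09

Result:
name  | amount 
------+--------
Frank | 1208.13
Frank | 1319.33
Grace | 709.1  
Grace | 906.05 
Eve   | 1230.61
Bob   | NULL   
Dave  | 1023.2 
Dave  | 1386.01
Dave  | 1971.68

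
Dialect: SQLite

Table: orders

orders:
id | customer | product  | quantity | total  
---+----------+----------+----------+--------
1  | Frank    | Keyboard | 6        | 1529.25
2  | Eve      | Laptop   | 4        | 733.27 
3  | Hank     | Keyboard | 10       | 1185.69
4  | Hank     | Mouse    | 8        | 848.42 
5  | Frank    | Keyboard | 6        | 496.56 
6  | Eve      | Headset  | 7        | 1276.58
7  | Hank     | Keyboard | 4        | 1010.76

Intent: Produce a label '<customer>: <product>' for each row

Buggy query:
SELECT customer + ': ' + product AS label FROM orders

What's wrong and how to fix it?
Bug: '+' is numeric addition; on text columns SQLite converts them to 0 instead of concatenating

Fix: Replace + with || to concatenate text

Corrected query:
SELECT customer || ': ' || product AS label FROM orders

Result:
label          
---------------
Frank: Keyboard
Eve: Laptop    
Hank: Keyboard 
Hank: Mouse    
Frank: Keyboard
Eve: Headset   
Hank: Keyboard 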